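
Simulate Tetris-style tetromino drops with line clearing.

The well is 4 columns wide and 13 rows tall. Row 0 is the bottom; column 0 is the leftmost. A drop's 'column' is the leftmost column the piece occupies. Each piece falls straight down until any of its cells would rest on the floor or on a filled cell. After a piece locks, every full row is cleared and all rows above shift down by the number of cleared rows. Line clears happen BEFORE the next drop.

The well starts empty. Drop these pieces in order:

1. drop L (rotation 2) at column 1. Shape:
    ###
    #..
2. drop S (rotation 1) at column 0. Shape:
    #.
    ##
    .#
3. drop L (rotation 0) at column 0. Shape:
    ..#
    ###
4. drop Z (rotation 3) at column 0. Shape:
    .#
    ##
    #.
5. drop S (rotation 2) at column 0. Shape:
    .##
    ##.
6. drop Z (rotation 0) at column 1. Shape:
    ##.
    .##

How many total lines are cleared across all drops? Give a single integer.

Answer: 0

Derivation:
Drop 1: L rot2 at col 1 lands with bottom-row=0; cleared 0 line(s) (total 0); column heights now [0 2 2 2], max=2
Drop 2: S rot1 at col 0 lands with bottom-row=2; cleared 0 line(s) (total 0); column heights now [5 4 2 2], max=5
Drop 3: L rot0 at col 0 lands with bottom-row=5; cleared 0 line(s) (total 0); column heights now [6 6 7 2], max=7
Drop 4: Z rot3 at col 0 lands with bottom-row=6; cleared 0 line(s) (total 0); column heights now [8 9 7 2], max=9
Drop 5: S rot2 at col 0 lands with bottom-row=9; cleared 0 line(s) (total 0); column heights now [10 11 11 2], max=11
Drop 6: Z rot0 at col 1 lands with bottom-row=11; cleared 0 line(s) (total 0); column heights now [10 13 13 12], max=13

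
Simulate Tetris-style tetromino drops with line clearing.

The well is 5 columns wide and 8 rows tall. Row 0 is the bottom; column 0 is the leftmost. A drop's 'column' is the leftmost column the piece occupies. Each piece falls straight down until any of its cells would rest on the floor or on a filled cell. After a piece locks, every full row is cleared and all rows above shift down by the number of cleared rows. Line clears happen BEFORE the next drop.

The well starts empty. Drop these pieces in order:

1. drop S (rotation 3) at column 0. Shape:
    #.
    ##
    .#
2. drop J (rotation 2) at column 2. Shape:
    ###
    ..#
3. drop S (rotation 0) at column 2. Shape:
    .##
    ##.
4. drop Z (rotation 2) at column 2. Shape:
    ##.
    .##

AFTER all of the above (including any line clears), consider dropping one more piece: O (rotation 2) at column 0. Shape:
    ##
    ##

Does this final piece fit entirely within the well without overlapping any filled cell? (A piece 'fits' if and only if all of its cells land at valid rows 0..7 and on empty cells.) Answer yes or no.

Answer: yes

Derivation:
Drop 1: S rot3 at col 0 lands with bottom-row=0; cleared 0 line(s) (total 0); column heights now [3 2 0 0 0], max=3
Drop 2: J rot2 at col 2 lands with bottom-row=0; cleared 1 line(s) (total 1); column heights now [2 1 0 0 1], max=2
Drop 3: S rot0 at col 2 lands with bottom-row=0; cleared 0 line(s) (total 1); column heights now [2 1 1 2 2], max=2
Drop 4: Z rot2 at col 2 lands with bottom-row=2; cleared 0 line(s) (total 1); column heights now [2 1 4 4 3], max=4
Test piece O rot2 at col 0 (width 2): heights before test = [2 1 4 4 3]; fits = True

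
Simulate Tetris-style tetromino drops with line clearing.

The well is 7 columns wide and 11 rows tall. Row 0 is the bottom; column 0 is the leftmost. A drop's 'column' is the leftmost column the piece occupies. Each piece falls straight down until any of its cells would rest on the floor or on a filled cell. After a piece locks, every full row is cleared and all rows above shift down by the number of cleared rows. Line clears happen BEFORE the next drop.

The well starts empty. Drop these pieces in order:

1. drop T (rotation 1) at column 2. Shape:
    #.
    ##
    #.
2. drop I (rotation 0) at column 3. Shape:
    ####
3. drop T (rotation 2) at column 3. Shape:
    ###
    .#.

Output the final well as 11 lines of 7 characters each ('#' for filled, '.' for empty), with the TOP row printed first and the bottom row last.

Drop 1: T rot1 at col 2 lands with bottom-row=0; cleared 0 line(s) (total 0); column heights now [0 0 3 2 0 0 0], max=3
Drop 2: I rot0 at col 3 lands with bottom-row=2; cleared 0 line(s) (total 0); column heights now [0 0 3 3 3 3 3], max=3
Drop 3: T rot2 at col 3 lands with bottom-row=3; cleared 0 line(s) (total 0); column heights now [0 0 3 5 5 5 3], max=5

Answer: .......
.......
.......
.......
.......
.......
...###.
....#..
..#####
..##...
..#....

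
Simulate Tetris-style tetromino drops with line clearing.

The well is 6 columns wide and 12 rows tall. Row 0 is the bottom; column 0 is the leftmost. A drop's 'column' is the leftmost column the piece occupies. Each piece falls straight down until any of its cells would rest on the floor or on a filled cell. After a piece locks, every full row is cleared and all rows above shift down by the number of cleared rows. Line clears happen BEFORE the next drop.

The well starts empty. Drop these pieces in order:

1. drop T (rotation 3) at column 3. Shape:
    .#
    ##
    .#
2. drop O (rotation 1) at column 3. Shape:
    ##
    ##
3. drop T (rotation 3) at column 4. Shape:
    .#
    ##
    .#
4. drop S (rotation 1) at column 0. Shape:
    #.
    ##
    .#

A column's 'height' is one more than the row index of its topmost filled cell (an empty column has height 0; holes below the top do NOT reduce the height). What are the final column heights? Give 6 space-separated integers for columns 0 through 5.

Drop 1: T rot3 at col 3 lands with bottom-row=0; cleared 0 line(s) (total 0); column heights now [0 0 0 2 3 0], max=3
Drop 2: O rot1 at col 3 lands with bottom-row=3; cleared 0 line(s) (total 0); column heights now [0 0 0 5 5 0], max=5
Drop 3: T rot3 at col 4 lands with bottom-row=4; cleared 0 line(s) (total 0); column heights now [0 0 0 5 6 7], max=7
Drop 4: S rot1 at col 0 lands with bottom-row=0; cleared 0 line(s) (total 0); column heights now [3 2 0 5 6 7], max=7

Answer: 3 2 0 5 6 7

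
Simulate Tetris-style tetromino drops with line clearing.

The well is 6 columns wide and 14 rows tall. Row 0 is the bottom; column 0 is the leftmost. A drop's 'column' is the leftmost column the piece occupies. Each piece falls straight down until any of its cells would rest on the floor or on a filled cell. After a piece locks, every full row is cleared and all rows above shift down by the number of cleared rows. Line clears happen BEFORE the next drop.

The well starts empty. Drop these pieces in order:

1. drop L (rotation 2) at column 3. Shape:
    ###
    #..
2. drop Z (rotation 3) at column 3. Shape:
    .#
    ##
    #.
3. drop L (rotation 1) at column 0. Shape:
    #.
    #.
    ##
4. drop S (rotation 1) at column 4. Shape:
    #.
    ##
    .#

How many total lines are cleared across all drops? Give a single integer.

Answer: 0

Derivation:
Drop 1: L rot2 at col 3 lands with bottom-row=0; cleared 0 line(s) (total 0); column heights now [0 0 0 2 2 2], max=2
Drop 2: Z rot3 at col 3 lands with bottom-row=2; cleared 0 line(s) (total 0); column heights now [0 0 0 4 5 2], max=5
Drop 3: L rot1 at col 0 lands with bottom-row=0; cleared 0 line(s) (total 0); column heights now [3 1 0 4 5 2], max=5
Drop 4: S rot1 at col 4 lands with bottom-row=4; cleared 0 line(s) (total 0); column heights now [3 1 0 4 7 6], max=7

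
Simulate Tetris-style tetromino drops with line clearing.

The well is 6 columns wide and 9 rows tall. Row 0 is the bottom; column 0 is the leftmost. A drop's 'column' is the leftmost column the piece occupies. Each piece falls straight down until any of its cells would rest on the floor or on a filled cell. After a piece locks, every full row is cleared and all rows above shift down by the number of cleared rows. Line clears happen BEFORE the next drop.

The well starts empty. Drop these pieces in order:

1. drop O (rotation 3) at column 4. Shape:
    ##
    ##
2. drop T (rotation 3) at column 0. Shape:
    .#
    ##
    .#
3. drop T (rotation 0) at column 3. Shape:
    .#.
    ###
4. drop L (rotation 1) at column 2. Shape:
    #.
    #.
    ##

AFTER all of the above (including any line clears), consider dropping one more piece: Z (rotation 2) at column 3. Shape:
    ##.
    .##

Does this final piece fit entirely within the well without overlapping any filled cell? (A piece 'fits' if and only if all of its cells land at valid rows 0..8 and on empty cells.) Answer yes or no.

Drop 1: O rot3 at col 4 lands with bottom-row=0; cleared 0 line(s) (total 0); column heights now [0 0 0 0 2 2], max=2
Drop 2: T rot3 at col 0 lands with bottom-row=0; cleared 0 line(s) (total 0); column heights now [2 3 0 0 2 2], max=3
Drop 3: T rot0 at col 3 lands with bottom-row=2; cleared 0 line(s) (total 0); column heights now [2 3 0 3 4 3], max=4
Drop 4: L rot1 at col 2 lands with bottom-row=3; cleared 0 line(s) (total 0); column heights now [2 3 6 4 4 3], max=6
Test piece Z rot2 at col 3 (width 3): heights before test = [2 3 6 4 4 3]; fits = True

Answer: yes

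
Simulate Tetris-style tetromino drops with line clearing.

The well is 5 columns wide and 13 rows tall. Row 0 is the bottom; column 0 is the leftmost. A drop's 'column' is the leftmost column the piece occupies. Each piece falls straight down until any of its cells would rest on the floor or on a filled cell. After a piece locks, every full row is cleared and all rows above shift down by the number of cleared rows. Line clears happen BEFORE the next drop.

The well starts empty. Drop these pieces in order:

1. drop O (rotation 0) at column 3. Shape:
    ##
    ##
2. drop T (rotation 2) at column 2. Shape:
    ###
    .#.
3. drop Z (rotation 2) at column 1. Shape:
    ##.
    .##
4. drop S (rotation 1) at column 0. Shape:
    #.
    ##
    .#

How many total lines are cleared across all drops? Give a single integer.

Drop 1: O rot0 at col 3 lands with bottom-row=0; cleared 0 line(s) (total 0); column heights now [0 0 0 2 2], max=2
Drop 2: T rot2 at col 2 lands with bottom-row=2; cleared 0 line(s) (total 0); column heights now [0 0 4 4 4], max=4
Drop 3: Z rot2 at col 1 lands with bottom-row=4; cleared 0 line(s) (total 0); column heights now [0 6 6 5 4], max=6
Drop 4: S rot1 at col 0 lands with bottom-row=6; cleared 0 line(s) (total 0); column heights now [9 8 6 5 4], max=9

Answer: 0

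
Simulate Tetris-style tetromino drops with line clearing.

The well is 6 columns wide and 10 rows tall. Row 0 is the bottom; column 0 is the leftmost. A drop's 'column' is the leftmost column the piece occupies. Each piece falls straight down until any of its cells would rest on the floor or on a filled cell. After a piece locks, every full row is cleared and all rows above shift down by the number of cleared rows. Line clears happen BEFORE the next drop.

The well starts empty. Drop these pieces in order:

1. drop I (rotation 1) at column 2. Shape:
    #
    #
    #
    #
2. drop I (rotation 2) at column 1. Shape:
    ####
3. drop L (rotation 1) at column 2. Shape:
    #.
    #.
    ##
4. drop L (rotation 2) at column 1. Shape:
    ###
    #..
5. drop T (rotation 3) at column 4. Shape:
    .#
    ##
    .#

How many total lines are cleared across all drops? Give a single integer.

Answer: 0

Derivation:
Drop 1: I rot1 at col 2 lands with bottom-row=0; cleared 0 line(s) (total 0); column heights now [0 0 4 0 0 0], max=4
Drop 2: I rot2 at col 1 lands with bottom-row=4; cleared 0 line(s) (total 0); column heights now [0 5 5 5 5 0], max=5
Drop 3: L rot1 at col 2 lands with bottom-row=5; cleared 0 line(s) (total 0); column heights now [0 5 8 6 5 0], max=8
Drop 4: L rot2 at col 1 lands with bottom-row=7; cleared 0 line(s) (total 0); column heights now [0 9 9 9 5 0], max=9
Drop 5: T rot3 at col 4 lands with bottom-row=4; cleared 0 line(s) (total 0); column heights now [0 9 9 9 6 7], max=9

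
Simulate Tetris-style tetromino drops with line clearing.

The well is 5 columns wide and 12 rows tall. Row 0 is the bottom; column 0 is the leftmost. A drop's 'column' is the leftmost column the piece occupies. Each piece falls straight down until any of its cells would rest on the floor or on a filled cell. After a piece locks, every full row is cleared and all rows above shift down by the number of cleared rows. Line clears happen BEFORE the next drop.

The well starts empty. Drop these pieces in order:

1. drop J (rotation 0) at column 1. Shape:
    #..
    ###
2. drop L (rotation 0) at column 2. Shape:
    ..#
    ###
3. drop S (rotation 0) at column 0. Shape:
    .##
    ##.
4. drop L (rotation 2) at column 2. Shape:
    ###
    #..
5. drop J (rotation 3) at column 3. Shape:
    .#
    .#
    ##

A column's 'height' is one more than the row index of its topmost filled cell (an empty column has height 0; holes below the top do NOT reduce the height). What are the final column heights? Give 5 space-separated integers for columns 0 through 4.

Drop 1: J rot0 at col 1 lands with bottom-row=0; cleared 0 line(s) (total 0); column heights now [0 2 1 1 0], max=2
Drop 2: L rot0 at col 2 lands with bottom-row=1; cleared 0 line(s) (total 0); column heights now [0 2 2 2 3], max=3
Drop 3: S rot0 at col 0 lands with bottom-row=2; cleared 0 line(s) (total 0); column heights now [3 4 4 2 3], max=4
Drop 4: L rot2 at col 2 lands with bottom-row=4; cleared 0 line(s) (total 0); column heights now [3 4 6 6 6], max=6
Drop 5: J rot3 at col 3 lands with bottom-row=6; cleared 0 line(s) (total 0); column heights now [3 4 6 7 9], max=9

Answer: 3 4 6 7 9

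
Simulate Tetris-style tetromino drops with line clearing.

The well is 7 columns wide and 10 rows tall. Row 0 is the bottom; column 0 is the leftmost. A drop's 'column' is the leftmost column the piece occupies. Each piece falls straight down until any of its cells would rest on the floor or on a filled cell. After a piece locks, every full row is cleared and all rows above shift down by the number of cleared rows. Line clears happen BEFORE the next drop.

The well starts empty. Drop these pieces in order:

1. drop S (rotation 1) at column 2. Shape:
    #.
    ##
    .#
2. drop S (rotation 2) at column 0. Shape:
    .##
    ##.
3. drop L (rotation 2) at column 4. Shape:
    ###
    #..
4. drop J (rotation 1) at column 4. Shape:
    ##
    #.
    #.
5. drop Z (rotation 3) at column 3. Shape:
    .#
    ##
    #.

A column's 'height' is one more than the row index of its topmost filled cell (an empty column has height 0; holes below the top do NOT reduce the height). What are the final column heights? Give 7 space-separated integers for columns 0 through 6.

Answer: 3 4 4 6 7 5 2

Derivation:
Drop 1: S rot1 at col 2 lands with bottom-row=0; cleared 0 line(s) (total 0); column heights now [0 0 3 2 0 0 0], max=3
Drop 2: S rot2 at col 0 lands with bottom-row=2; cleared 0 line(s) (total 0); column heights now [3 4 4 2 0 0 0], max=4
Drop 3: L rot2 at col 4 lands with bottom-row=0; cleared 0 line(s) (total 0); column heights now [3 4 4 2 2 2 2], max=4
Drop 4: J rot1 at col 4 lands with bottom-row=2; cleared 0 line(s) (total 0); column heights now [3 4 4 2 5 5 2], max=5
Drop 5: Z rot3 at col 3 lands with bottom-row=4; cleared 0 line(s) (total 0); column heights now [3 4 4 6 7 5 2], max=7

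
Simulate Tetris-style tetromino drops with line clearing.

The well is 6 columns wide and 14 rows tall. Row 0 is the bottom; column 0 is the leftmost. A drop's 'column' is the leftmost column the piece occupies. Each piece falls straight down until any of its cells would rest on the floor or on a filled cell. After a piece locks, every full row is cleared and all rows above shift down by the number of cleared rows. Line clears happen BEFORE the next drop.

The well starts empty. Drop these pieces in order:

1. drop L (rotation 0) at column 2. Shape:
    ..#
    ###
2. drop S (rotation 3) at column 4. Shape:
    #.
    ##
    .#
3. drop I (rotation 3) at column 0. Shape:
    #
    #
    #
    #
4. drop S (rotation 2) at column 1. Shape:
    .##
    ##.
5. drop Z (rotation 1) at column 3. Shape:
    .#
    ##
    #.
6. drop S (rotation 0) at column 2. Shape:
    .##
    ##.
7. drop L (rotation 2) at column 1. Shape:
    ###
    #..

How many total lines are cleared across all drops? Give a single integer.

Answer: 0

Derivation:
Drop 1: L rot0 at col 2 lands with bottom-row=0; cleared 0 line(s) (total 0); column heights now [0 0 1 1 2 0], max=2
Drop 2: S rot3 at col 4 lands with bottom-row=1; cleared 0 line(s) (total 0); column heights now [0 0 1 1 4 3], max=4
Drop 3: I rot3 at col 0 lands with bottom-row=0; cleared 0 line(s) (total 0); column heights now [4 0 1 1 4 3], max=4
Drop 4: S rot2 at col 1 lands with bottom-row=1; cleared 0 line(s) (total 0); column heights now [4 2 3 3 4 3], max=4
Drop 5: Z rot1 at col 3 lands with bottom-row=3; cleared 0 line(s) (total 0); column heights now [4 2 3 5 6 3], max=6
Drop 6: S rot0 at col 2 lands with bottom-row=5; cleared 0 line(s) (total 0); column heights now [4 2 6 7 7 3], max=7
Drop 7: L rot2 at col 1 lands with bottom-row=6; cleared 0 line(s) (total 0); column heights now [4 8 8 8 7 3], max=8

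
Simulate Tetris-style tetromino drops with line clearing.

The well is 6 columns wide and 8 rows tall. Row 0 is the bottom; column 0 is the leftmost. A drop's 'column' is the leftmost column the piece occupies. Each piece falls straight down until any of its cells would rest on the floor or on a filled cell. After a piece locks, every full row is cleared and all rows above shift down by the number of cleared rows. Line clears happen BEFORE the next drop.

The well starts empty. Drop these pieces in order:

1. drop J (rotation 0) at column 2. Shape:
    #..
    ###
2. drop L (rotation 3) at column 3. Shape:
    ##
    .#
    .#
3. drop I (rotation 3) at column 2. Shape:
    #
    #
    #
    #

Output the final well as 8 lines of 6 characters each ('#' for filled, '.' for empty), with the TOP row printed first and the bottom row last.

Answer: ......
......
..#...
..#...
..###.
..#.#.
..#.#.
..###.

Derivation:
Drop 1: J rot0 at col 2 lands with bottom-row=0; cleared 0 line(s) (total 0); column heights now [0 0 2 1 1 0], max=2
Drop 2: L rot3 at col 3 lands with bottom-row=1; cleared 0 line(s) (total 0); column heights now [0 0 2 4 4 0], max=4
Drop 3: I rot3 at col 2 lands with bottom-row=2; cleared 0 line(s) (total 0); column heights now [0 0 6 4 4 0], max=6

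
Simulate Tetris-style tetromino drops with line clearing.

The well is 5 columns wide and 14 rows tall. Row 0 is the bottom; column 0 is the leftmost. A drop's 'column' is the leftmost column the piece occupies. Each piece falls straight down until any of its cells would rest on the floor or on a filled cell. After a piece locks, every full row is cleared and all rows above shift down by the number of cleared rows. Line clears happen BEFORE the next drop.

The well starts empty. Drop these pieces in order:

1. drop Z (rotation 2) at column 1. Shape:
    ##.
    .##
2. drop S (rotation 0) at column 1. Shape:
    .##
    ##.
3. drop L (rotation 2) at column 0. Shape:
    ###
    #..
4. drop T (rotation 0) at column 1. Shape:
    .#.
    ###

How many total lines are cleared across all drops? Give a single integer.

Drop 1: Z rot2 at col 1 lands with bottom-row=0; cleared 0 line(s) (total 0); column heights now [0 2 2 1 0], max=2
Drop 2: S rot0 at col 1 lands with bottom-row=2; cleared 0 line(s) (total 0); column heights now [0 3 4 4 0], max=4
Drop 3: L rot2 at col 0 lands with bottom-row=3; cleared 0 line(s) (total 0); column heights now [5 5 5 4 0], max=5
Drop 4: T rot0 at col 1 lands with bottom-row=5; cleared 0 line(s) (total 0); column heights now [5 6 7 6 0], max=7

Answer: 0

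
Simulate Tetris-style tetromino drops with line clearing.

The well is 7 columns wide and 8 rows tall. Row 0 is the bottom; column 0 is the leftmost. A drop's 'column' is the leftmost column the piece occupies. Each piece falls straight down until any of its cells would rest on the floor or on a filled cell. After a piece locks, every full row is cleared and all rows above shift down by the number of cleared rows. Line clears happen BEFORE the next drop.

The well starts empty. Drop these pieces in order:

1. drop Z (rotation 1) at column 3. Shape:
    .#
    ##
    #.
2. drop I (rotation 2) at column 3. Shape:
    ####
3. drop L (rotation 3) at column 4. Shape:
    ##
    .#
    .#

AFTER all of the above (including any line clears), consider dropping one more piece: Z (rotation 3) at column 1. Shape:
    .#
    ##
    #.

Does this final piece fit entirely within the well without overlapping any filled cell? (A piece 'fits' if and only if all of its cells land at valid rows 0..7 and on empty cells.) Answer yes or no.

Answer: yes

Derivation:
Drop 1: Z rot1 at col 3 lands with bottom-row=0; cleared 0 line(s) (total 0); column heights now [0 0 0 2 3 0 0], max=3
Drop 2: I rot2 at col 3 lands with bottom-row=3; cleared 0 line(s) (total 0); column heights now [0 0 0 4 4 4 4], max=4
Drop 3: L rot3 at col 4 lands with bottom-row=4; cleared 0 line(s) (total 0); column heights now [0 0 0 4 7 7 4], max=7
Test piece Z rot3 at col 1 (width 2): heights before test = [0 0 0 4 7 7 4]; fits = True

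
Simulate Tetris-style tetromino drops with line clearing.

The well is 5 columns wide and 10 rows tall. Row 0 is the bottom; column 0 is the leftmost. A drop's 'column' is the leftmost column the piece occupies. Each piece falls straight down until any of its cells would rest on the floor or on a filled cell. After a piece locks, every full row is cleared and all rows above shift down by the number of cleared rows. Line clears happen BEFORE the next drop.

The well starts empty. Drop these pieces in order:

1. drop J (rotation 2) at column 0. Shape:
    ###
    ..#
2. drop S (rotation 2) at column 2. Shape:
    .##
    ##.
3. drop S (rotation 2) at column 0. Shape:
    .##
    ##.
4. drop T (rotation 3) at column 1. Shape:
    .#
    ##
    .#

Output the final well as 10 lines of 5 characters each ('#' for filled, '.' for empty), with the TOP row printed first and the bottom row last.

Drop 1: J rot2 at col 0 lands with bottom-row=0; cleared 0 line(s) (total 0); column heights now [2 2 2 0 0], max=2
Drop 2: S rot2 at col 2 lands with bottom-row=2; cleared 0 line(s) (total 0); column heights now [2 2 3 4 4], max=4
Drop 3: S rot2 at col 0 lands with bottom-row=2; cleared 0 line(s) (total 0); column heights now [3 4 4 4 4], max=4
Drop 4: T rot3 at col 1 lands with bottom-row=4; cleared 0 line(s) (total 0); column heights now [3 6 7 4 4], max=7

Answer: .....
.....
.....
..#..
.##..
..#..
.####
####.
###..
..#..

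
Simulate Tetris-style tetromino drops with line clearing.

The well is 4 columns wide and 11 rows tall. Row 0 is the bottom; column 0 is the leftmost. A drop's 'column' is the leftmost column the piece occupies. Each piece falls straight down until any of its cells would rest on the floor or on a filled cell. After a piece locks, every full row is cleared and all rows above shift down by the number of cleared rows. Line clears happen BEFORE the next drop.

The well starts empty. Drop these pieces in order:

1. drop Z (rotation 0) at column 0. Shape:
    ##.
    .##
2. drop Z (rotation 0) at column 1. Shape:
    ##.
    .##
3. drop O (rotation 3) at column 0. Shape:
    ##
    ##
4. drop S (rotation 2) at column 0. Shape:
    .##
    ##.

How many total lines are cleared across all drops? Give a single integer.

Answer: 1

Derivation:
Drop 1: Z rot0 at col 0 lands with bottom-row=0; cleared 0 line(s) (total 0); column heights now [2 2 1 0], max=2
Drop 2: Z rot0 at col 1 lands with bottom-row=1; cleared 1 line(s) (total 1); column heights now [0 2 2 0], max=2
Drop 3: O rot3 at col 0 lands with bottom-row=2; cleared 0 line(s) (total 1); column heights now [4 4 2 0], max=4
Drop 4: S rot2 at col 0 lands with bottom-row=4; cleared 0 line(s) (total 1); column heights now [5 6 6 0], max=6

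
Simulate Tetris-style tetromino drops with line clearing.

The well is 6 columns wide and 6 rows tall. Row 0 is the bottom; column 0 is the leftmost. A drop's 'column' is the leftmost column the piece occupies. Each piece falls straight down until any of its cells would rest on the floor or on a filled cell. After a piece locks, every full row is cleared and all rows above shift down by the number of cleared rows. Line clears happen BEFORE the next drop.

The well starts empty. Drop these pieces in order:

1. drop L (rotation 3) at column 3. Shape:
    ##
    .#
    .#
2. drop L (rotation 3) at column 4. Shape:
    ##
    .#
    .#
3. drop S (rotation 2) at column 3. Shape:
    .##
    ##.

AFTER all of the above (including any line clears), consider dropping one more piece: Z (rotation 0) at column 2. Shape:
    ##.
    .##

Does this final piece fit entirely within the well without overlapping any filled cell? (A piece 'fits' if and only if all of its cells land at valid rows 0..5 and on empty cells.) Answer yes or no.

Drop 1: L rot3 at col 3 lands with bottom-row=0; cleared 0 line(s) (total 0); column heights now [0 0 0 3 3 0], max=3
Drop 2: L rot3 at col 4 lands with bottom-row=1; cleared 0 line(s) (total 0); column heights now [0 0 0 3 4 4], max=4
Drop 3: S rot2 at col 3 lands with bottom-row=4; cleared 0 line(s) (total 0); column heights now [0 0 0 5 6 6], max=6
Test piece Z rot0 at col 2 (width 3): heights before test = [0 0 0 5 6 6]; fits = False

Answer: no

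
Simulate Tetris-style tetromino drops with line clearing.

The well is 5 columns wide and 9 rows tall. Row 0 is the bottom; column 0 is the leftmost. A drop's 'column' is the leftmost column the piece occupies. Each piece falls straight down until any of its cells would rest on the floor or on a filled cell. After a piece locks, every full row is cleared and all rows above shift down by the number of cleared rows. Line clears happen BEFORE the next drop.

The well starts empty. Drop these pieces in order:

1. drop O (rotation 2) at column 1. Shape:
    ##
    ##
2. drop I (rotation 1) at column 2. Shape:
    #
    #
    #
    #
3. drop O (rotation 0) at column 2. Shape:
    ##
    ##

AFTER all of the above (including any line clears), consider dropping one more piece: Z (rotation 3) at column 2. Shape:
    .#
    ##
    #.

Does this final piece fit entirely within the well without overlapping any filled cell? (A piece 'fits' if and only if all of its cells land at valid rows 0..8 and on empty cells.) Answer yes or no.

Answer: no

Derivation:
Drop 1: O rot2 at col 1 lands with bottom-row=0; cleared 0 line(s) (total 0); column heights now [0 2 2 0 0], max=2
Drop 2: I rot1 at col 2 lands with bottom-row=2; cleared 0 line(s) (total 0); column heights now [0 2 6 0 0], max=6
Drop 3: O rot0 at col 2 lands with bottom-row=6; cleared 0 line(s) (total 0); column heights now [0 2 8 8 0], max=8
Test piece Z rot3 at col 2 (width 2): heights before test = [0 2 8 8 0]; fits = False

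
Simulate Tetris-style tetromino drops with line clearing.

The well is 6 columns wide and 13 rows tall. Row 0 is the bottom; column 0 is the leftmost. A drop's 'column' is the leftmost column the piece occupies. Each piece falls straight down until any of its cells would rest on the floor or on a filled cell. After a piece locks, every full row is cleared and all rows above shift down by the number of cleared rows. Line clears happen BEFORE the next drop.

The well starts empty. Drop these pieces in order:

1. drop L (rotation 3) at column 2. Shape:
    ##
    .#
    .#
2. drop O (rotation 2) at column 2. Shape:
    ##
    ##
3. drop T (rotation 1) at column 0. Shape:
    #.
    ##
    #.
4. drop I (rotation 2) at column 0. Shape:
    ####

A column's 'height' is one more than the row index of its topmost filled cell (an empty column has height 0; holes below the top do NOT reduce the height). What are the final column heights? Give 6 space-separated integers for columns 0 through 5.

Answer: 6 6 6 6 0 0

Derivation:
Drop 1: L rot3 at col 2 lands with bottom-row=0; cleared 0 line(s) (total 0); column heights now [0 0 3 3 0 0], max=3
Drop 2: O rot2 at col 2 lands with bottom-row=3; cleared 0 line(s) (total 0); column heights now [0 0 5 5 0 0], max=5
Drop 3: T rot1 at col 0 lands with bottom-row=0; cleared 0 line(s) (total 0); column heights now [3 2 5 5 0 0], max=5
Drop 4: I rot2 at col 0 lands with bottom-row=5; cleared 0 line(s) (total 0); column heights now [6 6 6 6 0 0], max=6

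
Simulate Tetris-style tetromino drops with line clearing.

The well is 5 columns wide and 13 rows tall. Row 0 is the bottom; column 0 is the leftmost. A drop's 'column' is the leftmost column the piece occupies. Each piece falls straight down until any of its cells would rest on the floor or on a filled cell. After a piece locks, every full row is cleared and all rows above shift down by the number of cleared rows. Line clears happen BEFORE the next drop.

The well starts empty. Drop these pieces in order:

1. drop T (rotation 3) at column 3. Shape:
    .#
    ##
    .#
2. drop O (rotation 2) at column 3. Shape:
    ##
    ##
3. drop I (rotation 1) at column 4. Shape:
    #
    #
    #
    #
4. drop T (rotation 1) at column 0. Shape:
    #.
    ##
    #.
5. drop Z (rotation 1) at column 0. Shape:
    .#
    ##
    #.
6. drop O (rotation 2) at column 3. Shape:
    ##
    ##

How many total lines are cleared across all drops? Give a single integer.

Drop 1: T rot3 at col 3 lands with bottom-row=0; cleared 0 line(s) (total 0); column heights now [0 0 0 2 3], max=3
Drop 2: O rot2 at col 3 lands with bottom-row=3; cleared 0 line(s) (total 0); column heights now [0 0 0 5 5], max=5
Drop 3: I rot1 at col 4 lands with bottom-row=5; cleared 0 line(s) (total 0); column heights now [0 0 0 5 9], max=9
Drop 4: T rot1 at col 0 lands with bottom-row=0; cleared 0 line(s) (total 0); column heights now [3 2 0 5 9], max=9
Drop 5: Z rot1 at col 0 lands with bottom-row=3; cleared 0 line(s) (total 0); column heights now [5 6 0 5 9], max=9
Drop 6: O rot2 at col 3 lands with bottom-row=9; cleared 0 line(s) (total 0); column heights now [5 6 0 11 11], max=11

Answer: 0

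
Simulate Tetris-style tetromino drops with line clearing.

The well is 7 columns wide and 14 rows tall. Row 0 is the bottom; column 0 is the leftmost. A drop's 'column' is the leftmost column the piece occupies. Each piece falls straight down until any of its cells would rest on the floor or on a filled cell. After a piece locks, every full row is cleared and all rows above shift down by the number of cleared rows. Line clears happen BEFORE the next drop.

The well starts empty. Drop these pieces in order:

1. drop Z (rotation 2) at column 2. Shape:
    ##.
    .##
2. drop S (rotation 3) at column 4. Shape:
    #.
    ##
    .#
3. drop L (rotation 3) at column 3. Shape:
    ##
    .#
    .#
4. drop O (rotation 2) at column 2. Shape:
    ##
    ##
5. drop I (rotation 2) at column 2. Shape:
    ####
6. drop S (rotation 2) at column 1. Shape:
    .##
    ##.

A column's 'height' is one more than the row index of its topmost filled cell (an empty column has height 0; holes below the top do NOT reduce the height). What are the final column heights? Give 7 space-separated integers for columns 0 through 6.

Drop 1: Z rot2 at col 2 lands with bottom-row=0; cleared 0 line(s) (total 0); column heights now [0 0 2 2 1 0 0], max=2
Drop 2: S rot3 at col 4 lands with bottom-row=0; cleared 0 line(s) (total 0); column heights now [0 0 2 2 3 2 0], max=3
Drop 3: L rot3 at col 3 lands with bottom-row=3; cleared 0 line(s) (total 0); column heights now [0 0 2 6 6 2 0], max=6
Drop 4: O rot2 at col 2 lands with bottom-row=6; cleared 0 line(s) (total 0); column heights now [0 0 8 8 6 2 0], max=8
Drop 5: I rot2 at col 2 lands with bottom-row=8; cleared 0 line(s) (total 0); column heights now [0 0 9 9 9 9 0], max=9
Drop 6: S rot2 at col 1 lands with bottom-row=9; cleared 0 line(s) (total 0); column heights now [0 10 11 11 9 9 0], max=11

Answer: 0 10 11 11 9 9 0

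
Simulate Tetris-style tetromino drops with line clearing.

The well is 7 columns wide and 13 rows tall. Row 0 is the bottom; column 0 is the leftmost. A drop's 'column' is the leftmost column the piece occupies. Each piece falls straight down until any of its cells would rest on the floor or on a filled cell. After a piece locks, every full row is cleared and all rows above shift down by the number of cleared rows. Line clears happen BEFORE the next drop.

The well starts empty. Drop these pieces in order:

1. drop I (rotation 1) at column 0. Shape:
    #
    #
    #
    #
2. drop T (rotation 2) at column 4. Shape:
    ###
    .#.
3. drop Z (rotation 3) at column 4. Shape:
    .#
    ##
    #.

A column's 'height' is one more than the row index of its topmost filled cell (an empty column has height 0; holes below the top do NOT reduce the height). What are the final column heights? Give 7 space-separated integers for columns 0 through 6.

Drop 1: I rot1 at col 0 lands with bottom-row=0; cleared 0 line(s) (total 0); column heights now [4 0 0 0 0 0 0], max=4
Drop 2: T rot2 at col 4 lands with bottom-row=0; cleared 0 line(s) (total 0); column heights now [4 0 0 0 2 2 2], max=4
Drop 3: Z rot3 at col 4 lands with bottom-row=2; cleared 0 line(s) (total 0); column heights now [4 0 0 0 4 5 2], max=5

Answer: 4 0 0 0 4 5 2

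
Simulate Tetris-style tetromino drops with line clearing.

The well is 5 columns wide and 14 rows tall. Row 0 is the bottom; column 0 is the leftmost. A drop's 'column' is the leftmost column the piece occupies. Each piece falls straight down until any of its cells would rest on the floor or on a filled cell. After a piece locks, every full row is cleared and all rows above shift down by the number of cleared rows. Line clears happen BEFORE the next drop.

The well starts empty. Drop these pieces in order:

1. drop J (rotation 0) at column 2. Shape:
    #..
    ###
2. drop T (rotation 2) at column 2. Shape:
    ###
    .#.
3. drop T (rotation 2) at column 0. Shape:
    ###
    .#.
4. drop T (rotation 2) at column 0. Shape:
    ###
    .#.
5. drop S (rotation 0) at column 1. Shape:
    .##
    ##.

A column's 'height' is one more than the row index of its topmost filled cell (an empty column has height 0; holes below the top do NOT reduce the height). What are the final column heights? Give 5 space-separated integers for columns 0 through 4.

Answer: 6 7 8 8 3

Derivation:
Drop 1: J rot0 at col 2 lands with bottom-row=0; cleared 0 line(s) (total 0); column heights now [0 0 2 1 1], max=2
Drop 2: T rot2 at col 2 lands with bottom-row=1; cleared 0 line(s) (total 0); column heights now [0 0 3 3 3], max=3
Drop 3: T rot2 at col 0 lands with bottom-row=2; cleared 0 line(s) (total 0); column heights now [4 4 4 3 3], max=4
Drop 4: T rot2 at col 0 lands with bottom-row=4; cleared 0 line(s) (total 0); column heights now [6 6 6 3 3], max=6
Drop 5: S rot0 at col 1 lands with bottom-row=6; cleared 0 line(s) (total 0); column heights now [6 7 8 8 3], max=8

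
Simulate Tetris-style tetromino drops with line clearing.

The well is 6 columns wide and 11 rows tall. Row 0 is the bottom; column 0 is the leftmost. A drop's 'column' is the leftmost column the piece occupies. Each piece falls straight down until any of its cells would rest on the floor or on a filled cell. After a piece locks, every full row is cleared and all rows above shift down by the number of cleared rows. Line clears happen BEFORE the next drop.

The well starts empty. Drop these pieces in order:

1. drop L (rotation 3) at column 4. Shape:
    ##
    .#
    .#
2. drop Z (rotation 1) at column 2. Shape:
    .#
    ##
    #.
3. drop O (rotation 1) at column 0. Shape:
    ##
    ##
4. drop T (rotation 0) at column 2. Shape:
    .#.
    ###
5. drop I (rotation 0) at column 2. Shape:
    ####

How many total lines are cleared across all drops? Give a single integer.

Answer: 0

Derivation:
Drop 1: L rot3 at col 4 lands with bottom-row=0; cleared 0 line(s) (total 0); column heights now [0 0 0 0 3 3], max=3
Drop 2: Z rot1 at col 2 lands with bottom-row=0; cleared 0 line(s) (total 0); column heights now [0 0 2 3 3 3], max=3
Drop 3: O rot1 at col 0 lands with bottom-row=0; cleared 0 line(s) (total 0); column heights now [2 2 2 3 3 3], max=3
Drop 4: T rot0 at col 2 lands with bottom-row=3; cleared 0 line(s) (total 0); column heights now [2 2 4 5 4 3], max=5
Drop 5: I rot0 at col 2 lands with bottom-row=5; cleared 0 line(s) (total 0); column heights now [2 2 6 6 6 6], max=6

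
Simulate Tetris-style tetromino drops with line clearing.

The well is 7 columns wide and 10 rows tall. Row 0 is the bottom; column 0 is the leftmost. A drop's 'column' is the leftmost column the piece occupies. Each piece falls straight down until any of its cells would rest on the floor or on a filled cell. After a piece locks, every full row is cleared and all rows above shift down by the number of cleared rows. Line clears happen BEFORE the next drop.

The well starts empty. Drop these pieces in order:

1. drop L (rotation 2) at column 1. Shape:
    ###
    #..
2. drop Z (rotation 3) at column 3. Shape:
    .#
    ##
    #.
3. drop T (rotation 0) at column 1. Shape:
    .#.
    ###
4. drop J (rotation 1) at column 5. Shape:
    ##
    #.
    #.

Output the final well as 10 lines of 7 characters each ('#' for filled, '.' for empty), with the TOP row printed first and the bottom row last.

Drop 1: L rot2 at col 1 lands with bottom-row=0; cleared 0 line(s) (total 0); column heights now [0 2 2 2 0 0 0], max=2
Drop 2: Z rot3 at col 3 lands with bottom-row=2; cleared 0 line(s) (total 0); column heights now [0 2 2 4 5 0 0], max=5
Drop 3: T rot0 at col 1 lands with bottom-row=4; cleared 0 line(s) (total 0); column heights now [0 5 6 5 5 0 0], max=6
Drop 4: J rot1 at col 5 lands with bottom-row=0; cleared 0 line(s) (total 0); column heights now [0 5 6 5 5 3 3], max=6

Answer: .......
.......
.......
.......
..#....
.####..
...##..
...#.##
.###.#.
.#...#.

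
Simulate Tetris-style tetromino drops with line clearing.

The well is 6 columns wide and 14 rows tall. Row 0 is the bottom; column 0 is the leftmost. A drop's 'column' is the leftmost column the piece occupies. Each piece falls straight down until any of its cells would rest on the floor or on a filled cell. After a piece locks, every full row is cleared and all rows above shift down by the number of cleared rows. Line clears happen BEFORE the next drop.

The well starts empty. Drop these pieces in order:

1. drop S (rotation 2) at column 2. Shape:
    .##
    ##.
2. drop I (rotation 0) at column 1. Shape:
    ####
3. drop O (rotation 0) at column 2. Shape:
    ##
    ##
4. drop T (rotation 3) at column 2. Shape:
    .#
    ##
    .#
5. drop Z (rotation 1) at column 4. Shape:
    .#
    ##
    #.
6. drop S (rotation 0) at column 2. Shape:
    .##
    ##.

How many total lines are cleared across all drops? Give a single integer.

Drop 1: S rot2 at col 2 lands with bottom-row=0; cleared 0 line(s) (total 0); column heights now [0 0 1 2 2 0], max=2
Drop 2: I rot0 at col 1 lands with bottom-row=2; cleared 0 line(s) (total 0); column heights now [0 3 3 3 3 0], max=3
Drop 3: O rot0 at col 2 lands with bottom-row=3; cleared 0 line(s) (total 0); column heights now [0 3 5 5 3 0], max=5
Drop 4: T rot3 at col 2 lands with bottom-row=5; cleared 0 line(s) (total 0); column heights now [0 3 7 8 3 0], max=8
Drop 5: Z rot1 at col 4 lands with bottom-row=3; cleared 0 line(s) (total 0); column heights now [0 3 7 8 5 6], max=8
Drop 6: S rot0 at col 2 lands with bottom-row=8; cleared 0 line(s) (total 0); column heights now [0 3 9 10 10 6], max=10

Answer: 0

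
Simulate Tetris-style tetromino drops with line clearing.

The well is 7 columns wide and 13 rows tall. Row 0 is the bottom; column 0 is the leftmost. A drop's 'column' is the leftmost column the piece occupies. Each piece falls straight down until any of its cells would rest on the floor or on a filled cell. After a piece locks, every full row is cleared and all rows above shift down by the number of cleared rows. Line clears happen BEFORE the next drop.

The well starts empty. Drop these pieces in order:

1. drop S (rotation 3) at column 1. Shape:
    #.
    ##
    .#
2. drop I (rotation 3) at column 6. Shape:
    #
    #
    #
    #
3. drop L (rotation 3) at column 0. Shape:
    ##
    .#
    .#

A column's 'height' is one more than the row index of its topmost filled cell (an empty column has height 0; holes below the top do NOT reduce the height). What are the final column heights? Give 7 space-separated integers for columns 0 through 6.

Answer: 6 6 2 0 0 0 4

Derivation:
Drop 1: S rot3 at col 1 lands with bottom-row=0; cleared 0 line(s) (total 0); column heights now [0 3 2 0 0 0 0], max=3
Drop 2: I rot3 at col 6 lands with bottom-row=0; cleared 0 line(s) (total 0); column heights now [0 3 2 0 0 0 4], max=4
Drop 3: L rot3 at col 0 lands with bottom-row=3; cleared 0 line(s) (total 0); column heights now [6 6 2 0 0 0 4], max=6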